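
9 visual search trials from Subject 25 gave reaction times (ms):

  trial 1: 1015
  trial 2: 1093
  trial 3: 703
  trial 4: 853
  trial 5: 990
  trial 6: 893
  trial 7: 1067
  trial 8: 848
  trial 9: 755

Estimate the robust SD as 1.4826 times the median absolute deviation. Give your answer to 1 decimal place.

Sorted: 703, 755, 848, 853, 893, 990, 1015, 1067, 1093 → median = 893
|x − 893| sorted: 0, 40, 45, 97, 122, 138, 174, 190, 200 → MAD = 122
Robust SD ≈ 1.4826 × 122 = 180.877

180.9 ms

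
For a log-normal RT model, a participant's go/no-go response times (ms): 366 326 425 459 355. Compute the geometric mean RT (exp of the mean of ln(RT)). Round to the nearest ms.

383 ms

ln(RT): 5.9026, 5.7869, 6.0521, 6.1291, 5.8721
Mean ln(RT) = 29.7428/5 = 5.94856
Geometric mean = exp(5.94856) = 383.20 ms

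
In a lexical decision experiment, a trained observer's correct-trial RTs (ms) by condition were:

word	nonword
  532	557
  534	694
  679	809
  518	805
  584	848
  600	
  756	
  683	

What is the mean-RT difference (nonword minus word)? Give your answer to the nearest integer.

132 ms

M(word) = 4886/8 = 610.750
M(nonword) = 3713/5 = 742.600
Difference = 742.600 − 610.750 = 131.850 ms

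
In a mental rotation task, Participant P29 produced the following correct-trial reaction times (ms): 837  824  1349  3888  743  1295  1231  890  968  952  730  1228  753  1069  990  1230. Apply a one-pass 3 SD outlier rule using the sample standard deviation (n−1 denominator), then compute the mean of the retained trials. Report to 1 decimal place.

n = 16, ΣRT = 18977, M = 1186.062
Σ(x−M)² = 8431498.94; s = √(8431498.94/15) = 749.733
Cutoffs: 1186.062 ± 3·749.733 → [-1063.1, 3435.3]
Outside: 3888 → excluded.
Retained (n=15): Σ = 15089, mean = 15089/15 = 1005.933

1005.9 ms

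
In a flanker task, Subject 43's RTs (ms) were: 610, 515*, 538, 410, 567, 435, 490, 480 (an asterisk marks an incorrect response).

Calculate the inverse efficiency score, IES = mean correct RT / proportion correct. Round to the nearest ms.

576 ms

Correct trials (n=7): 610, 538, 410, 567, 435, 490, 480
Mean correct RT = 3530/7 = 504.2857 ms
Proportion correct = 7/8
IES = 504.2857 / (7/8) = 576.327 ms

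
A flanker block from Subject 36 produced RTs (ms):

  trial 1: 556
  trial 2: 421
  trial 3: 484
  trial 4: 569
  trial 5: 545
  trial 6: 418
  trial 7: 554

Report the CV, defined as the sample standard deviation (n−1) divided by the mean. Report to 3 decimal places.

0.129

n = 7, Σ = 3547, M = 506.7143
Σ(x−M)² = 25743.429; s = √(25743.429/6) = 65.5025
CV = 65.5025 / 506.7143 = 0.12927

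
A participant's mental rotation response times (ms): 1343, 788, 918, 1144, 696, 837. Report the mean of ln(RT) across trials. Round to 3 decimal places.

6.835

ln(RT): 7.2027, 6.6695, 6.8222, 7.0423, 6.5453, 6.7298
Σ ln(RT) = 41.0118
Mean = 41.0118/6 = 6.83530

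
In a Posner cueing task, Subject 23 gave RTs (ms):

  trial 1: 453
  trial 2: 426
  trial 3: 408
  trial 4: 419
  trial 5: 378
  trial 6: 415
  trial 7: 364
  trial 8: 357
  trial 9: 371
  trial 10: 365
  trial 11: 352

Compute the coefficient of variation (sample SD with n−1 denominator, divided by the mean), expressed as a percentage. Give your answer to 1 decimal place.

n = 11, Σ = 4308, M = 391.6364
Σ(x−M)² = 11364.545; s = √(11364.545/10) = 33.7113
CV = 33.7113 / 391.6364 = 0.08608 = 8.608%

8.6%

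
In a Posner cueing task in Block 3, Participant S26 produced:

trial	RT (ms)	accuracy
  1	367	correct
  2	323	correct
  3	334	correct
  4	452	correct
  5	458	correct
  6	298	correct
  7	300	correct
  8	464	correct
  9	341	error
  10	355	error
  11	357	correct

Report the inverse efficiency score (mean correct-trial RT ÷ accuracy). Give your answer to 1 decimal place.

455.3 ms

Correct trials (n=9): 367, 323, 334, 452, 458, 298, 300, 464, 357
Mean correct RT = 3353/9 = 372.5556 ms
Proportion correct = 9/11
IES = 372.5556 / (9/11) = 455.346 ms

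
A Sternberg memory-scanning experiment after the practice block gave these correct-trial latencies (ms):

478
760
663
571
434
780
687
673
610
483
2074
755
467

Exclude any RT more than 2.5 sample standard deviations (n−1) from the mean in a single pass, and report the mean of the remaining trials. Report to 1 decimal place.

n = 13, ΣRT = 9435, M = 725.769
Σ(x−M)² = 2140694.31; s = √(2140694.31/12) = 422.364
Cutoffs: 725.769 ± 2.5·422.364 → [-330.1, 1781.7]
Outside: 2074 → excluded.
Retained (n=12): Σ = 7361, mean = 7361/12 = 613.417

613.4 ms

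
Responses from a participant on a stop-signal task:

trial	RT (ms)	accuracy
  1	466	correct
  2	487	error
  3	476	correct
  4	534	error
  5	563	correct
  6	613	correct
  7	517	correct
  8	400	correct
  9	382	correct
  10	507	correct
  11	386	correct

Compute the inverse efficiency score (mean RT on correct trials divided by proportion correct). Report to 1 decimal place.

Correct trials (n=9): 466, 476, 563, 613, 517, 400, 382, 507, 386
Mean correct RT = 4310/9 = 478.8889 ms
Proportion correct = 9/11
IES = 478.8889 / (9/11) = 585.309 ms

585.3 ms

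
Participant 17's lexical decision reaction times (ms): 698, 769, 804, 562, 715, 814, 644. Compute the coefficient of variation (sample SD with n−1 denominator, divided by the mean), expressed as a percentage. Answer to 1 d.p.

12.7%

n = 7, Σ = 5006, M = 715.1429
Σ(x−M)² = 49376.857; s = √(49376.857/6) = 90.7165
CV = 90.7165 / 715.1429 = 0.12685 = 12.685%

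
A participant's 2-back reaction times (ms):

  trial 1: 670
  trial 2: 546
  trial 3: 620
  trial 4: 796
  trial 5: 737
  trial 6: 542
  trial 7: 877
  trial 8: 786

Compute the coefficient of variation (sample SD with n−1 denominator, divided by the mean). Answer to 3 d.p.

n = 8, Σ = 5574, M = 696.7500
Σ(x−M)² = 105205.500; s = √(105205.500/7) = 122.5943
CV = 122.5943 / 696.7500 = 0.17595

0.176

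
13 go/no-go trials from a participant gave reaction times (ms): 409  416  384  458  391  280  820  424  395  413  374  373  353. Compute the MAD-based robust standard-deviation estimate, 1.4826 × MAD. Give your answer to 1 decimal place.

Sorted: 280, 353, 373, 374, 384, 391, 395, 409, 413, 416, 424, 458, 820 → median = 395
|x − 395| sorted: 0, 4, 11, 14, 18, 21, 21, 22, 29, 42, 63, 115, 425 → MAD = 21
Robust SD ≈ 1.4826 × 21 = 31.135

31.1 ms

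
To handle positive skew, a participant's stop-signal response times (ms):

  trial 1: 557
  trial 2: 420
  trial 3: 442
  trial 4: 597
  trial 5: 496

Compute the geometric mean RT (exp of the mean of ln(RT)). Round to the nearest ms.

498 ms

ln(RT): 6.3226, 6.0403, 6.0913, 6.3919, 6.2066
Mean ln(RT) = 31.0526/5 = 6.21052
Geometric mean = exp(6.21052) = 497.96 ms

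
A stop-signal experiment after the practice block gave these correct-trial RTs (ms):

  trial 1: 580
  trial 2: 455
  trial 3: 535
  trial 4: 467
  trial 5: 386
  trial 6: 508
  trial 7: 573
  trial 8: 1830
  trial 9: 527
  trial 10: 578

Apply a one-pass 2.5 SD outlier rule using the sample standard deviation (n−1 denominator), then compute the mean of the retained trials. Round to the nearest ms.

n = 10, ΣRT = 6439, M = 643.900
Σ(x−M)² = 1597768.90; s = √(1597768.90/9) = 421.343
Cutoffs: 643.900 ± 2.5·421.343 → [-409.5, 1697.3]
Outside: 1830 → excluded.
Retained (n=9): Σ = 4609, mean = 4609/9 = 512.111

512 ms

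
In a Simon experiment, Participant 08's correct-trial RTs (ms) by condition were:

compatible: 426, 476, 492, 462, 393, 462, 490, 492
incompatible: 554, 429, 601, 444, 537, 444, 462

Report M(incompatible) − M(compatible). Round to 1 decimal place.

M(compatible) = 3693/8 = 461.625
M(incompatible) = 3471/7 = 495.857
Difference = 495.857 − 461.625 = 34.232 ms

34.2 ms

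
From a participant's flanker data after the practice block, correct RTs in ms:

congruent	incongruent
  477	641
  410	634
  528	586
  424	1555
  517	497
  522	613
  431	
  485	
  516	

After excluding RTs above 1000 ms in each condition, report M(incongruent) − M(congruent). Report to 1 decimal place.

incongruent: exclude 1555
M(congruent) = 4310/9 = 478.889
M(incongruent) = 2971/5 = 594.200
Difference = 594.200 − 478.889 = 115.311 ms

115.3 ms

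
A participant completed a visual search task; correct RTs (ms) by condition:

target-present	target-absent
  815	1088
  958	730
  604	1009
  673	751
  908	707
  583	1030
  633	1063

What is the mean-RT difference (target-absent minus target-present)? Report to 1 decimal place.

M(target-present) = 5174/7 = 739.143
M(target-absent) = 6378/7 = 911.143
Difference = 911.143 − 739.143 = 172.000 ms

172.0 ms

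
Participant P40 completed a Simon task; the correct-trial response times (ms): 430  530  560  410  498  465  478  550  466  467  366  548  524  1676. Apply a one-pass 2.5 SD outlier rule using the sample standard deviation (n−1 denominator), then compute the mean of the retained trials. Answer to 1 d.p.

484.0 ms

n = 14, ΣRT = 7968, M = 569.143
Σ(x−M)² = 1360839.71; s = √(1360839.71/13) = 323.543
Cutoffs: 569.143 ± 2.5·323.543 → [-239.7, 1378.0]
Outside: 1676 → excluded.
Retained (n=13): Σ = 6292, mean = 6292/13 = 484.000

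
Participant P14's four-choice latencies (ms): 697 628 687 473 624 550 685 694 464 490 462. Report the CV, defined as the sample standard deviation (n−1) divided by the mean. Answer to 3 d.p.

n = 11, Σ = 6454, M = 586.7273
Σ(x−M)² = 100730.182; s = √(100730.182/10) = 100.3644
CV = 100.3644 / 586.7273 = 0.17106

0.171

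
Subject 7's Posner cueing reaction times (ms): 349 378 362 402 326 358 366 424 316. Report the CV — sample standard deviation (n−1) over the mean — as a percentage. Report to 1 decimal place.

9.3%

n = 9, Σ = 3281, M = 364.5556
Σ(x−M)² = 9254.222; s = √(9254.222/8) = 34.0114
CV = 34.0114 / 364.5556 = 0.09330 = 9.330%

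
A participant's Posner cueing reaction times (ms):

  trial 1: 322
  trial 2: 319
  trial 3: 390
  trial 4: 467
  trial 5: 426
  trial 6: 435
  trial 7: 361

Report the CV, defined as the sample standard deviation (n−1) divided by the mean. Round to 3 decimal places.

n = 7, Σ = 2720, M = 388.5714
Σ(x−M)² = 19741.714; s = √(19741.714/6) = 57.3610
CV = 57.3610 / 388.5714 = 0.14762

0.148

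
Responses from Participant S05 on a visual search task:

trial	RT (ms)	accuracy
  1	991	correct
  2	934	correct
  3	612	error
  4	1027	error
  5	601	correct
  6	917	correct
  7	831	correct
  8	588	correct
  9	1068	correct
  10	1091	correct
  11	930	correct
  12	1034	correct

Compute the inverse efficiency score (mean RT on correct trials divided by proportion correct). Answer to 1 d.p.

Correct trials (n=10): 991, 934, 601, 917, 831, 588, 1068, 1091, 930, 1034
Mean correct RT = 8985/10 = 898.5000 ms
Proportion correct = 10/12
IES = 898.5000 / (10/12) = 1078.200 ms

1078.2 ms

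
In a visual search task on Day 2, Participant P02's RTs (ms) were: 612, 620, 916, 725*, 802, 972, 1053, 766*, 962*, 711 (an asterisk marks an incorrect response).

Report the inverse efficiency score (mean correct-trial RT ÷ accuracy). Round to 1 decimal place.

1160.4 ms

Correct trials (n=7): 612, 620, 916, 802, 972, 1053, 711
Mean correct RT = 5686/7 = 812.2857 ms
Proportion correct = 7/10
IES = 812.2857 / (7/10) = 1160.408 ms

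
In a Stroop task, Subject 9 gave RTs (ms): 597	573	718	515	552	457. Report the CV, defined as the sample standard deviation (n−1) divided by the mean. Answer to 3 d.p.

0.155

n = 6, Σ = 3412, M = 568.6667
Σ(x−M)² = 38749.333; s = √(38749.333/5) = 88.0333
CV = 88.0333 / 568.6667 = 0.15481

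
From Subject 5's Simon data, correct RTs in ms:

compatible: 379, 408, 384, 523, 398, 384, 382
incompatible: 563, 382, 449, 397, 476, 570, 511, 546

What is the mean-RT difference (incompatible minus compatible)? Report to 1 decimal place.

M(compatible) = 2858/7 = 408.286
M(incompatible) = 3894/8 = 486.750
Difference = 486.750 − 408.286 = 78.464 ms

78.5 ms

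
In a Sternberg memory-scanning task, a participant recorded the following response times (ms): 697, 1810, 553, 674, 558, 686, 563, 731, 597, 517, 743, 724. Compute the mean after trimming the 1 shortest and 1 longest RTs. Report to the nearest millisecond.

653 ms

Sorted: 517, 553, 558, 563, 597, 674, 686, 697, 724, 731, 743, 1810
Drop lowest 1 (517) and highest 1 (1810)
Remaining (n=10): Σ = 6526, mean = 6526/10 = 652.600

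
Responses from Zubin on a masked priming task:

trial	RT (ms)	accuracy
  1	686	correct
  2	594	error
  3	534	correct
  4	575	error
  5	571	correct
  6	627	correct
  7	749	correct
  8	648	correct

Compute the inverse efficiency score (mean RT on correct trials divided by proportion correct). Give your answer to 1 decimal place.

847.8 ms

Correct trials (n=6): 686, 534, 571, 627, 749, 648
Mean correct RT = 3815/6 = 635.8333 ms
Proportion correct = 6/8
IES = 635.8333 / (6/8) = 847.778 ms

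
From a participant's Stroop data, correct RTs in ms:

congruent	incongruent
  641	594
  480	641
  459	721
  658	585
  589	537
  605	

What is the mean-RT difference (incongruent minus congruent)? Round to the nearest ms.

44 ms

M(congruent) = 3432/6 = 572.000
M(incongruent) = 3078/5 = 615.600
Difference = 615.600 − 572.000 = 43.600 ms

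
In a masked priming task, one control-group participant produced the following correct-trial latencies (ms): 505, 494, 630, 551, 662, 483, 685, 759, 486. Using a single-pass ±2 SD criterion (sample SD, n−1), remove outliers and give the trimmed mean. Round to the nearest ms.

n = 9, ΣRT = 5255, M = 583.889
Σ(x−M)² = 84260.89; s = √(84260.89/8) = 102.629
Cutoffs: 583.889 ± 2·102.629 → [378.6, 789.1]
No RTs fall outside the cutoffs; all 9 retained. Mean = 5255/9 = 583.889

584 ms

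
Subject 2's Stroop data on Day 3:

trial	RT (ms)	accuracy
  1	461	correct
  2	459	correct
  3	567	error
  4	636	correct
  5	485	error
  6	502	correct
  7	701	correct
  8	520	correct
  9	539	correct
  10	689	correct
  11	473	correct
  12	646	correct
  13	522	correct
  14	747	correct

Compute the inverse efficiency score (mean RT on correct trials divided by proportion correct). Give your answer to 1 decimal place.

Correct trials (n=12): 461, 459, 636, 502, 701, 520, 539, 689, 473, 646, 522, 747
Mean correct RT = 6895/12 = 574.5833 ms
Proportion correct = 12/14
IES = 574.5833 / (12/14) = 670.347 ms

670.3 ms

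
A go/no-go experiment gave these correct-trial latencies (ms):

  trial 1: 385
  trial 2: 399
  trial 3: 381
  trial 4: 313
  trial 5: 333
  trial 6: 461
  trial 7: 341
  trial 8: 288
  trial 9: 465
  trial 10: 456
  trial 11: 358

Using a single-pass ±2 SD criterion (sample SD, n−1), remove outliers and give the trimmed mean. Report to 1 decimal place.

380.0 ms

n = 11, ΣRT = 4180, M = 380.000
Σ(x−M)² = 37116.00; s = √(37116.00/10) = 60.923
Cutoffs: 380.000 ± 2·60.923 → [258.2, 501.8]
No RTs fall outside the cutoffs; all 11 retained. Mean = 4180/11 = 380.000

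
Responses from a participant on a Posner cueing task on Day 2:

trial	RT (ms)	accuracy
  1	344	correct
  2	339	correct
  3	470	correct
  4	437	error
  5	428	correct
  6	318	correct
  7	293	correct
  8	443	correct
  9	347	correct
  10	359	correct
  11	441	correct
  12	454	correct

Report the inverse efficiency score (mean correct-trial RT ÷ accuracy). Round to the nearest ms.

420 ms

Correct trials (n=11): 344, 339, 470, 428, 318, 293, 443, 347, 359, 441, 454
Mean correct RT = 4236/11 = 385.0909 ms
Proportion correct = 11/12
IES = 385.0909 / (11/12) = 420.099 ms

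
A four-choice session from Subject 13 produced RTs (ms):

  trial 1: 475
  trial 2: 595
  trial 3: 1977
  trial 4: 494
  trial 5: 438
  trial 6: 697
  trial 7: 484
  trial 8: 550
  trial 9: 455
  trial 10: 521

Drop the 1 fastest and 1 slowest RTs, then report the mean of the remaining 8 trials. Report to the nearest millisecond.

534 ms

Sorted: 438, 455, 475, 484, 494, 521, 550, 595, 697, 1977
Drop lowest 1 (438) and highest 1 (1977)
Remaining (n=8): Σ = 4271, mean = 4271/8 = 533.875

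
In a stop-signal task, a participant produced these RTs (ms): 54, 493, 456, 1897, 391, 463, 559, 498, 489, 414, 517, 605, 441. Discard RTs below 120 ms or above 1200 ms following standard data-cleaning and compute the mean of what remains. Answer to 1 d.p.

484.2 ms

Excluded: 54, 1897
Retained (n=11): Σ = 5326
Mean = 5326/11 = 484.1818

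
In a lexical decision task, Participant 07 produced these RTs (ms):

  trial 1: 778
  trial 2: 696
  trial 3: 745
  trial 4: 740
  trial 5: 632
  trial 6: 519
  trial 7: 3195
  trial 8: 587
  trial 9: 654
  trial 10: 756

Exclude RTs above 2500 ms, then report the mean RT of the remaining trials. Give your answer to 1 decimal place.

Excluded: 3195
Retained (n=9): Σ = 6107
Mean = 6107/9 = 678.5556

678.6 ms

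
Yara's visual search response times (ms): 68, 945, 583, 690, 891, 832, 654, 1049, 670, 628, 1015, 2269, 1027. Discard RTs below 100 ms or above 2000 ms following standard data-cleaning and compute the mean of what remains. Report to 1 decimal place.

816.7 ms

Excluded: 68, 2269
Retained (n=11): Σ = 8984
Mean = 8984/11 = 816.7273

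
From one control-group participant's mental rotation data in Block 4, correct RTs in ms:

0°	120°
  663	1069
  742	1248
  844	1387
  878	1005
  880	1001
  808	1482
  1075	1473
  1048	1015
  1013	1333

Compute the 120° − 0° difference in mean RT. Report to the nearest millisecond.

340 ms

M(0°) = 7951/9 = 883.444
M(120°) = 11013/9 = 1223.667
Difference = 1223.667 − 883.444 = 340.222 ms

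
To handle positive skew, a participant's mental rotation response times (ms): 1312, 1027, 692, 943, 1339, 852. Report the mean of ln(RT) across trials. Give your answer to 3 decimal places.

ln(RT): 7.1793, 6.9344, 6.5396, 6.8491, 7.1997, 6.7476
Σ ln(RT) = 41.4496
Mean = 41.4496/6 = 6.90827

6.908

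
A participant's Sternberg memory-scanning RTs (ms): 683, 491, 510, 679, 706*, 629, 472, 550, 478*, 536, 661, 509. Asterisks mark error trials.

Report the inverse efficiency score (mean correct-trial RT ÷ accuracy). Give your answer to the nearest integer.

Correct trials (n=10): 683, 491, 510, 679, 629, 472, 550, 536, 661, 509
Mean correct RT = 5720/10 = 572.0000 ms
Proportion correct = 10/12
IES = 572.0000 / (10/12) = 686.400 ms

686 ms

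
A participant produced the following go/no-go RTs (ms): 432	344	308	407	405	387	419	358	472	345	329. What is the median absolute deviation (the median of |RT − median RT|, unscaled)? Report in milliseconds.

Sorted: 308, 329, 344, 345, 358, 387, 405, 407, 419, 432, 472 → median = 387
|x − 387|: 45, 43, 79, 20, 18, 0, 32, 29, 85, 42, 58
Sorted deviations: 0, 18, 20, 29, 32, 42, 43, 45, 58, 79, 85 → MAD = 42

42 ms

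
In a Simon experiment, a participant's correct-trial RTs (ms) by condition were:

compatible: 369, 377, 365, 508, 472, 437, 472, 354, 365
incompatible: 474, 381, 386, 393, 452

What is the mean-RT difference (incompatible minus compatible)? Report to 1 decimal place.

M(compatible) = 3719/9 = 413.222
M(incompatible) = 2086/5 = 417.200
Difference = 417.200 − 413.222 = 3.978 ms

4.0 ms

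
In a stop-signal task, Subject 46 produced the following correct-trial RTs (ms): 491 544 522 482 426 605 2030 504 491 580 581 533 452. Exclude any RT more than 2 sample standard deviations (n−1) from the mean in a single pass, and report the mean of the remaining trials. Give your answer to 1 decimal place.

517.6 ms

n = 13, ΣRT = 8241, M = 633.923
Σ(x−M)² = 2143516.92; s = √(2143516.92/12) = 422.642
Cutoffs: 633.923 ± 2·422.642 → [-211.4, 1479.2]
Outside: 2030 → excluded.
Retained (n=12): Σ = 6211, mean = 6211/12 = 517.583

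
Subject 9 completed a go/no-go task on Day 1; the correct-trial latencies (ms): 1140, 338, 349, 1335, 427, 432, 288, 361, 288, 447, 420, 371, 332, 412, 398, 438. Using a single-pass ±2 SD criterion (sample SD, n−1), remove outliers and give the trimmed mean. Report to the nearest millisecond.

379 ms

n = 16, ΣRT = 7776, M = 486.000
Σ(x−M)² = 1347962.00; s = √(1347962.00/15) = 299.773
Cutoffs: 486.000 ± 2·299.773 → [-113.5, 1085.5]
Outside: 1140, 1335 → excluded.
Retained (n=14): Σ = 5301, mean = 5301/14 = 378.643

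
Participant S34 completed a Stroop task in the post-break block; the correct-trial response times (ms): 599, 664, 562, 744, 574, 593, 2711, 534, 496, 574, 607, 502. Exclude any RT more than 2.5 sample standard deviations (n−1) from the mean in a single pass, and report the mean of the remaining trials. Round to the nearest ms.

n = 12, ΣRT = 9160, M = 763.333
Σ(x−M)² = 4188690.67; s = √(4188690.67/11) = 617.082
Cutoffs: 763.333 ± 2.5·617.082 → [-779.4, 2306.0]
Outside: 2711 → excluded.
Retained (n=11): Σ = 6449, mean = 6449/11 = 586.273

586 ms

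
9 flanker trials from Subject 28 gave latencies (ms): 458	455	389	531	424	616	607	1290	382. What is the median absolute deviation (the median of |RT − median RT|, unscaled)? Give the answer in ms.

73 ms

Sorted: 382, 389, 424, 455, 458, 531, 607, 616, 1290 → median = 458
|x − 458|: 0, 3, 69, 73, 34, 158, 149, 832, 76
Sorted deviations: 0, 3, 34, 69, 73, 76, 149, 158, 832 → MAD = 73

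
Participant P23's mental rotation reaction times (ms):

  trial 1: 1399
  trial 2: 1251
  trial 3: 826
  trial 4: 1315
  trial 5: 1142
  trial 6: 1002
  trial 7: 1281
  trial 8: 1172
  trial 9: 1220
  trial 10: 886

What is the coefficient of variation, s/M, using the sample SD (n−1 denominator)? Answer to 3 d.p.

0.164

n = 10, Σ = 11494, M = 1149.4000
Σ(x−M)² = 318608.400; s = √(318608.400/9) = 188.1514
CV = 188.1514 / 1149.4000 = 0.16370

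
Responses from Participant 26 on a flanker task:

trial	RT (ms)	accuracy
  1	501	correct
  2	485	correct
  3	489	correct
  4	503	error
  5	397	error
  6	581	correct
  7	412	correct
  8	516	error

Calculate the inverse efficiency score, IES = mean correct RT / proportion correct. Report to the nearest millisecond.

790 ms

Correct trials (n=5): 501, 485, 489, 581, 412
Mean correct RT = 2468/5 = 493.6000 ms
Proportion correct = 5/8
IES = 493.6000 / (5/8) = 789.760 ms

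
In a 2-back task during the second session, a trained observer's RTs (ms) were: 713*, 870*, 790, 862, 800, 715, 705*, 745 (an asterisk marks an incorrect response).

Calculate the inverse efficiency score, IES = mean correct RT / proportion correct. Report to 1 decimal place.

1251.8 ms

Correct trials (n=5): 790, 862, 800, 715, 745
Mean correct RT = 3912/5 = 782.4000 ms
Proportion correct = 5/8
IES = 782.4000 / (5/8) = 1251.840 ms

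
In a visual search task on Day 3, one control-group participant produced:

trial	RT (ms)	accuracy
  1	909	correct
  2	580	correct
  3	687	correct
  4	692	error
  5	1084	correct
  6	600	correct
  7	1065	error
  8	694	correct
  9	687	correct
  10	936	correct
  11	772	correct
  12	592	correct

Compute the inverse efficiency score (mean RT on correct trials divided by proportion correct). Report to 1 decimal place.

904.9 ms

Correct trials (n=10): 909, 580, 687, 1084, 600, 694, 687, 936, 772, 592
Mean correct RT = 7541/10 = 754.1000 ms
Proportion correct = 10/12
IES = 754.1000 / (10/12) = 904.920 ms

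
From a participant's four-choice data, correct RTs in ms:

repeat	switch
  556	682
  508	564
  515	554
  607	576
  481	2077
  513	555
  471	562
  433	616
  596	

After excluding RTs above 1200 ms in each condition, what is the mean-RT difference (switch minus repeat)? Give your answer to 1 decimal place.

67.0 ms

switch: exclude 2077
M(repeat) = 4680/9 = 520.000
M(switch) = 4109/7 = 587.000
Difference = 587.000 − 520.000 = 67.000 ms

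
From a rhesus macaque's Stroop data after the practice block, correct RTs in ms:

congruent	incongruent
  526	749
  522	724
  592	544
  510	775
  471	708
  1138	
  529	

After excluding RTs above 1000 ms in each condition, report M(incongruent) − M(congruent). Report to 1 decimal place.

congruent: exclude 1138
M(congruent) = 3150/6 = 525.000
M(incongruent) = 3500/5 = 700.000
Difference = 700.000 − 525.000 = 175.000 ms

175.0 ms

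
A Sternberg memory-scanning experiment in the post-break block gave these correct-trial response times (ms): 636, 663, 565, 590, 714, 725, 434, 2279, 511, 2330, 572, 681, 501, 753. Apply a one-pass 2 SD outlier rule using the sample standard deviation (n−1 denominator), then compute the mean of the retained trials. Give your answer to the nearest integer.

n = 14, ΣRT = 11954, M = 853.857
Σ(x−M)² = 5020975.71; s = √(5020975.71/13) = 621.473
Cutoffs: 853.857 ± 2·621.473 → [-389.1, 2096.8]
Outside: 2279, 2330 → excluded.
Retained (n=12): Σ = 7345, mean = 7345/12 = 612.083

612 ms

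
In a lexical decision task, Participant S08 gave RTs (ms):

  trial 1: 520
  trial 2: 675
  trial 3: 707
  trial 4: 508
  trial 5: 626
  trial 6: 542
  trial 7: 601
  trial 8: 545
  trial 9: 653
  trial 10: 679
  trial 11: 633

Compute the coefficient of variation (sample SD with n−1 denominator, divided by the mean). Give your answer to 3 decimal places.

n = 11, Σ = 6689, M = 608.0909
Σ(x−M)² = 48422.909; s = √(48422.909/10) = 69.5866
CV = 69.5866 / 608.0909 = 0.11443

0.114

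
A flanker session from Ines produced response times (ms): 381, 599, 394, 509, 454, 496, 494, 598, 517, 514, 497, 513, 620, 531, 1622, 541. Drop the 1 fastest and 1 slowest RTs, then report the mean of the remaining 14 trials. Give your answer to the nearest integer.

Sorted: 381, 394, 454, 494, 496, 497, 509, 513, 514, 517, 531, 541, 598, 599, 620, 1622
Drop lowest 1 (381) and highest 1 (1622)
Remaining (n=14): Σ = 7277, mean = 7277/14 = 519.786

520 ms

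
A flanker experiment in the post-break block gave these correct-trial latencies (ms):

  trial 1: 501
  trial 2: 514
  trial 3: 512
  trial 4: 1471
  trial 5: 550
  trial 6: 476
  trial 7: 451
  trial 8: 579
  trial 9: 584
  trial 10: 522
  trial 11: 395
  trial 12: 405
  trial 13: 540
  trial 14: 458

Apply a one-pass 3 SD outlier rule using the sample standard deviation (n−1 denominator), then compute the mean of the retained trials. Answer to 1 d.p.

499.0 ms

n = 14, ΣRT = 7958, M = 568.429
Σ(x−M)² = 920299.43; s = √(920299.43/13) = 266.068
Cutoffs: 568.429 ± 3·266.068 → [-229.8, 1366.6]
Outside: 1471 → excluded.
Retained (n=13): Σ = 6487, mean = 6487/13 = 499.000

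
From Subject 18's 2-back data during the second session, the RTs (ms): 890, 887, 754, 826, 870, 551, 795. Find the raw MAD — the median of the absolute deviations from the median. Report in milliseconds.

Sorted: 551, 754, 795, 826, 870, 887, 890 → median = 826
|x − 826|: 64, 61, 72, 0, 44, 275, 31
Sorted deviations: 0, 31, 44, 61, 64, 72, 275 → MAD = 61

61 ms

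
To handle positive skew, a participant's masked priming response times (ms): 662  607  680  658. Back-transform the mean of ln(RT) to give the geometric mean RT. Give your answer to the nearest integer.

ln(RT): 6.4953, 6.4085, 6.5221, 6.4892
Mean ln(RT) = 25.9151/4 = 6.47877
Geometric mean = exp(6.47877) = 651.17 ms

651 ms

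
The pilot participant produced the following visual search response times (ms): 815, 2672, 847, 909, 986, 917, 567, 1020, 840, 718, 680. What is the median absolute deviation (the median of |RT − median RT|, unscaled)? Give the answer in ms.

129 ms

Sorted: 567, 680, 718, 815, 840, 847, 909, 917, 986, 1020, 2672 → median = 847
|x − 847|: 32, 1825, 0, 62, 139, 70, 280, 173, 7, 129, 167
Sorted deviations: 0, 7, 32, 62, 70, 129, 139, 167, 173, 280, 1825 → MAD = 129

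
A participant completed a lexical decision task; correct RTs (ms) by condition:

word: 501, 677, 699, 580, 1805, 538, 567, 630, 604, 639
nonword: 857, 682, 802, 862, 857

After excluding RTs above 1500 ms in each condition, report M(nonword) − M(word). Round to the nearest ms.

208 ms

word: exclude 1805
M(word) = 5435/9 = 603.889
M(nonword) = 4060/5 = 812.000
Difference = 812.000 − 603.889 = 208.111 ms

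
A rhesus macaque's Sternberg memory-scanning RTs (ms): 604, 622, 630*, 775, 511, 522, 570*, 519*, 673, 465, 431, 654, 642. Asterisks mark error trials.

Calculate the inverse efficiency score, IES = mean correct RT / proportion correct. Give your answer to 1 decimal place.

766.9 ms

Correct trials (n=10): 604, 622, 775, 511, 522, 673, 465, 431, 654, 642
Mean correct RT = 5899/10 = 589.9000 ms
Proportion correct = 10/13
IES = 589.9000 / (10/13) = 766.870 ms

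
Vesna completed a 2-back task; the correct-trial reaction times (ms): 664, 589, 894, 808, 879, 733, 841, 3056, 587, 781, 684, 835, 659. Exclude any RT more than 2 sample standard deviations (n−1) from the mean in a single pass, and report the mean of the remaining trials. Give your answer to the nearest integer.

746 ms

n = 13, ΣRT = 12010, M = 923.846
Σ(x−M)² = 5054763.69; s = √(5054763.69/12) = 649.023
Cutoffs: 923.846 ± 2·649.023 → [-374.2, 2221.9]
Outside: 3056 → excluded.
Retained (n=12): Σ = 8954, mean = 8954/12 = 746.167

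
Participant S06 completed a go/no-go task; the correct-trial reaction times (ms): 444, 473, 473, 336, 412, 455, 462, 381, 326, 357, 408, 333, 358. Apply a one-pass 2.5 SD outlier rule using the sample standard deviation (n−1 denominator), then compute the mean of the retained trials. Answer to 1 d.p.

n = 13, ΣRT = 5218, M = 401.385
Σ(x−M)² = 37681.08; s = √(37681.08/12) = 56.037
Cutoffs: 401.385 ± 2.5·56.037 → [261.3, 541.5]
No RTs fall outside the cutoffs; all 13 retained. Mean = 5218/13 = 401.385

401.4 ms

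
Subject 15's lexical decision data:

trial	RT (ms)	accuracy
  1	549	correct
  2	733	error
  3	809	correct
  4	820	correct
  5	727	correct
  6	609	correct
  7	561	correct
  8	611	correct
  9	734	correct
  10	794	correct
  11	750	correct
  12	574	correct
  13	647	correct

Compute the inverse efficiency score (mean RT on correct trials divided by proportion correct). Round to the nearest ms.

739 ms

Correct trials (n=12): 549, 809, 820, 727, 609, 561, 611, 734, 794, 750, 574, 647
Mean correct RT = 8185/12 = 682.0833 ms
Proportion correct = 12/13
IES = 682.0833 / (12/13) = 738.924 ms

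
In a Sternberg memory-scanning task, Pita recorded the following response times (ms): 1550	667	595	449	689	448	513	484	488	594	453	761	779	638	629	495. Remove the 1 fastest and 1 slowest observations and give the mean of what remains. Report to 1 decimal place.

588.1 ms

Sorted: 448, 449, 453, 484, 488, 495, 513, 594, 595, 629, 638, 667, 689, 761, 779, 1550
Drop lowest 1 (448) and highest 1 (1550)
Remaining (n=14): Σ = 8234, mean = 8234/14 = 588.143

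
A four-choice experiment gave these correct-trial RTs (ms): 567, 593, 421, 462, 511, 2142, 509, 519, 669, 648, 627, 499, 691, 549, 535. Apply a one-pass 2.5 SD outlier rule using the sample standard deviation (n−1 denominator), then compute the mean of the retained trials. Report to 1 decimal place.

n = 15, ΣRT = 9942, M = 662.800
Σ(x−M)² = 2426694.40; s = √(2426694.40/14) = 416.336
Cutoffs: 662.800 ± 2.5·416.336 → [-378.0, 1703.6]
Outside: 2142 → excluded.
Retained (n=14): Σ = 7800, mean = 7800/14 = 557.143

557.1 ms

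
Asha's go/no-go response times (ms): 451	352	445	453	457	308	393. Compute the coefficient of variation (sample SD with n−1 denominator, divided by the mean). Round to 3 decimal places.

n = 7, Σ = 2859, M = 408.4286
Σ(x−M)² = 21003.714; s = √(21003.714/6) = 59.1660
CV = 59.1660 / 408.4286 = 0.14486

0.145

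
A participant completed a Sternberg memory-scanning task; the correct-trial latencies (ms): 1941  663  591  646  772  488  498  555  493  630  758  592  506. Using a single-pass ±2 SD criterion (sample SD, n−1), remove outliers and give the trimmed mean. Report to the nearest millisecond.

n = 13, ΣRT = 9133, M = 702.538
Σ(x−M)² = 1768533.23; s = √(1768533.23/12) = 383.898
Cutoffs: 702.538 ± 2·383.898 → [-65.3, 1470.3]
Outside: 1941 → excluded.
Retained (n=12): Σ = 7192, mean = 7192/12 = 599.333

599 ms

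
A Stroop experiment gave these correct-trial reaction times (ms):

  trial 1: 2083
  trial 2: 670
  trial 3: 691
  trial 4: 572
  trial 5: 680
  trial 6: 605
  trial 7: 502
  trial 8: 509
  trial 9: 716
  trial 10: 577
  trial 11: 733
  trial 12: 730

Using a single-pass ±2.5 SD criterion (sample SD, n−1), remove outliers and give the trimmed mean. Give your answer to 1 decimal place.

n = 12, ΣRT = 9068, M = 755.667
Σ(x−M)² = 1995352.67; s = √(1995352.67/11) = 425.906
Cutoffs: 755.667 ± 2.5·425.906 → [-309.1, 1820.4]
Outside: 2083 → excluded.
Retained (n=11): Σ = 6985, mean = 6985/11 = 635.000

635.0 ms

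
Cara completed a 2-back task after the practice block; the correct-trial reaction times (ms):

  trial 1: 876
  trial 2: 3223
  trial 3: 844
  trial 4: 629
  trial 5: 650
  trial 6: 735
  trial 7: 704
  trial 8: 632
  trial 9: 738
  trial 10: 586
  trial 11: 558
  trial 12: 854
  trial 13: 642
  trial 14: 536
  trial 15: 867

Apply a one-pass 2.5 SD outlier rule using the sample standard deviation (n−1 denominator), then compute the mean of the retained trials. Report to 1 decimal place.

703.6 ms

n = 15, ΣRT = 13074, M = 871.600
Σ(x−M)² = 6105417.60; s = √(6105417.60/14) = 660.380
Cutoffs: 871.600 ± 2.5·660.380 → [-779.3, 2522.5]
Outside: 3223 → excluded.
Retained (n=14): Σ = 9851, mean = 9851/14 = 703.643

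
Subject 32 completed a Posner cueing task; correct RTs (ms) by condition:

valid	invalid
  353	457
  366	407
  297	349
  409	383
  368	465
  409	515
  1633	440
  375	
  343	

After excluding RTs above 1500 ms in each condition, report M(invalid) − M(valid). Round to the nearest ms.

valid: exclude 1633
M(valid) = 2920/8 = 365.000
M(invalid) = 3016/7 = 430.857
Difference = 430.857 − 365.000 = 65.857 ms

66 ms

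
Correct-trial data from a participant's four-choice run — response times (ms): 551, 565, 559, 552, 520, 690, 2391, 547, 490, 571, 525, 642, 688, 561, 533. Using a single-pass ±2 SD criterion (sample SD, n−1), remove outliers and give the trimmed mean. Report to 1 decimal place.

571.0 ms

n = 15, ΣRT = 10385, M = 692.333
Σ(x−M)² = 3138803.33; s = √(3138803.33/14) = 473.498
Cutoffs: 692.333 ± 2·473.498 → [-254.7, 1639.3]
Outside: 2391 → excluded.
Retained (n=14): Σ = 7994, mean = 7994/14 = 571.000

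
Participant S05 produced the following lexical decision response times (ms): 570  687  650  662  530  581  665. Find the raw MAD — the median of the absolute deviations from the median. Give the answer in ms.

37 ms

Sorted: 530, 570, 581, 650, 662, 665, 687 → median = 650
|x − 650|: 80, 37, 0, 12, 120, 69, 15
Sorted deviations: 0, 12, 15, 37, 69, 80, 120 → MAD = 37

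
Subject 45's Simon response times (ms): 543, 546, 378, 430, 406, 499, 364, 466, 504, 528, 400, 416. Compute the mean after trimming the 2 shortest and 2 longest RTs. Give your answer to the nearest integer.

456 ms

Sorted: 364, 378, 400, 406, 416, 430, 466, 499, 504, 528, 543, 546
Drop lowest 2 (364, 378) and highest 2 (543, 546)
Remaining (n=8): Σ = 3649, mean = 3649/8 = 456.125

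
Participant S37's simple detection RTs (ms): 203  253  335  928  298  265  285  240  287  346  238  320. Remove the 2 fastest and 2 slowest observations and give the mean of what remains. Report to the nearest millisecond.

Sorted: 203, 238, 240, 253, 265, 285, 287, 298, 320, 335, 346, 928
Drop lowest 2 (203, 238) and highest 2 (346, 928)
Remaining (n=8): Σ = 2283, mean = 2283/8 = 285.375

285 ms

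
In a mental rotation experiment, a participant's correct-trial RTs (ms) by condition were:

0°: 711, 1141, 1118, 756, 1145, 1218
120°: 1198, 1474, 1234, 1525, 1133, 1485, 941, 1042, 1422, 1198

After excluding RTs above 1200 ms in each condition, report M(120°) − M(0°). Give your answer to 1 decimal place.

128.2 ms

0°: exclude 1218
120°: exclude 1474, 1234, 1525, 1485, 1422
M(0°) = 4871/5 = 974.200
M(120°) = 5512/5 = 1102.400
Difference = 1102.400 − 974.200 = 128.200 ms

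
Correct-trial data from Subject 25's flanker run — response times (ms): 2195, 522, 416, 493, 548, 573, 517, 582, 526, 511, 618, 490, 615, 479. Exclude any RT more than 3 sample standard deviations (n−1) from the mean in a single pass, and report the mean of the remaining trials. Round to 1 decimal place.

530.0 ms

n = 14, ΣRT = 9085, M = 648.929
Σ(x−M)² = 2613230.93; s = √(2613230.93/13) = 448.350
Cutoffs: 648.929 ± 3·448.350 → [-696.1, 1994.0]
Outside: 2195 → excluded.
Retained (n=13): Σ = 6890, mean = 6890/13 = 530.000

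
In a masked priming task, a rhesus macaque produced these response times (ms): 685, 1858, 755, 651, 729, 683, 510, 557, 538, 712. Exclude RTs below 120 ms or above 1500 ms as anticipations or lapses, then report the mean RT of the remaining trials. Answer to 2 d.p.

646.67 ms

Excluded: 1858
Retained (n=9): Σ = 5820
Mean = 5820/9 = 646.6667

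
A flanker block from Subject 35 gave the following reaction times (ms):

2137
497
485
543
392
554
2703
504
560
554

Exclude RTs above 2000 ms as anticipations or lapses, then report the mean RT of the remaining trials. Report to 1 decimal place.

Excluded: 2137, 2703
Retained (n=8): Σ = 4089
Mean = 4089/8 = 511.1250

511.1 ms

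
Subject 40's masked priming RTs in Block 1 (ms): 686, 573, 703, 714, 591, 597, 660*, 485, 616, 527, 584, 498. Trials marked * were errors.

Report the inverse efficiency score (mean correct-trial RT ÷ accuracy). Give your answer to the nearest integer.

Correct trials (n=11): 686, 573, 703, 714, 591, 597, 485, 616, 527, 584, 498
Mean correct RT = 6574/11 = 597.6364 ms
Proportion correct = 11/12
IES = 597.6364 / (11/12) = 651.967 ms

652 ms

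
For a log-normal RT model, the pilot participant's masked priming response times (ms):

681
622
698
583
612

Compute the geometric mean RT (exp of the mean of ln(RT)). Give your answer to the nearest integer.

ln(RT): 6.5236, 6.4329, 6.5482, 6.3682, 6.4167
Mean ln(RT) = 32.2896/5 = 6.45793
Geometric mean = exp(6.45793) = 637.74 ms

638 ms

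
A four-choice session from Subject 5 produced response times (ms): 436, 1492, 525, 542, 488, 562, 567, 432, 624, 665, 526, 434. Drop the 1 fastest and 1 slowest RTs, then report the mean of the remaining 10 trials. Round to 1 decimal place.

Sorted: 432, 434, 436, 488, 525, 526, 542, 562, 567, 624, 665, 1492
Drop lowest 1 (432) and highest 1 (1492)
Remaining (n=10): Σ = 5369, mean = 5369/10 = 536.900

536.9 ms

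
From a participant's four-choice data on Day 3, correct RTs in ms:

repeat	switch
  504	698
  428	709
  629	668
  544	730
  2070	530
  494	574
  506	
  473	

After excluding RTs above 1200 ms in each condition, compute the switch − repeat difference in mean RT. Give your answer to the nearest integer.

140 ms

repeat: exclude 2070
M(repeat) = 3578/7 = 511.143
M(switch) = 3909/6 = 651.500
Difference = 651.500 − 511.143 = 140.357 ms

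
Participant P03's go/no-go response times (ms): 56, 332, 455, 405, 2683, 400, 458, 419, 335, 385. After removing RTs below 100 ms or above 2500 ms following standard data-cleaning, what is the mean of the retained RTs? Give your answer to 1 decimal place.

Excluded: 56, 2683
Retained (n=8): Σ = 3189
Mean = 3189/8 = 398.6250

398.6 ms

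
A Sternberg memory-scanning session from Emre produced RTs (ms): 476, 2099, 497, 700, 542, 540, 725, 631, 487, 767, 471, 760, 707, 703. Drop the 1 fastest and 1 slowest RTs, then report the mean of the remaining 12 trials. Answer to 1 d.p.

Sorted: 471, 476, 487, 497, 540, 542, 631, 700, 703, 707, 725, 760, 767, 2099
Drop lowest 1 (471) and highest 1 (2099)
Remaining (n=12): Σ = 7535, mean = 7535/12 = 627.917

627.9 ms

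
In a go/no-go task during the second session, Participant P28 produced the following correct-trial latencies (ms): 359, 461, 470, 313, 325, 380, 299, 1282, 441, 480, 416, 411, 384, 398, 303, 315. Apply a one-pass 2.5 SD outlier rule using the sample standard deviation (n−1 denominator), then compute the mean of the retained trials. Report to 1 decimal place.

n = 16, ΣRT = 7037, M = 439.812
Σ(x−M)² = 812012.44; s = √(812012.44/15) = 232.667
Cutoffs: 439.812 ± 2.5·232.667 → [-141.9, 1021.5]
Outside: 1282 → excluded.
Retained (n=15): Σ = 5755, mean = 5755/15 = 383.667

383.7 ms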